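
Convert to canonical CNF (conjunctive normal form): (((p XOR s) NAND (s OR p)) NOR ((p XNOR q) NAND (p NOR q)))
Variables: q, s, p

(q OR s OR p) AND (q OR s OR NOT p) AND (q OR NOT s OR NOT p) AND (NOT q OR s OR p) AND (NOT q OR s OR NOT p) AND (NOT q OR NOT s OR p) AND (NOT q OR NOT s OR NOT p)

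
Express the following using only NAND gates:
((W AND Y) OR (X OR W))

((((W NAND Y) NAND (W NAND Y)) NAND ((W NAND Y) NAND (W NAND Y))) NAND (((X NAND X) NAND (W NAND W)) NAND ((X NAND X) NAND (W NAND W))))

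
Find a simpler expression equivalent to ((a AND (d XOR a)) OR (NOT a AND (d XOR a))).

By distribution ((E AND v) OR (E AND NOT v) = E):
= (d XOR a)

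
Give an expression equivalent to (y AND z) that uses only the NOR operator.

((y NOR y) NOR (z NOR z))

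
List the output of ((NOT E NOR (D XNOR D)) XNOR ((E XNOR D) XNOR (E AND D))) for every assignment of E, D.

E | D | Output
--------------
0 | 0 | 1
0 | 1 | 0
1 | 0 | 0
1 | 1 | 0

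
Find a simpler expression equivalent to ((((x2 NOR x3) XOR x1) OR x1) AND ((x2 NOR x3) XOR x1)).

By absorption (E AND (E OR v) = E):
= ((x2 NOR x3) XOR x1)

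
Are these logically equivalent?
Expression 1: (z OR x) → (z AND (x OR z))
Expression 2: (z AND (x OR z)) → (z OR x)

No, Converse is not equivalent to original (counterexample: x=1, z=0)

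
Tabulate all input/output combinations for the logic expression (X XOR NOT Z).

Z | X | Output
--------------
0 | 0 | 1
0 | 1 | 0
1 | 0 | 0
1 | 1 | 1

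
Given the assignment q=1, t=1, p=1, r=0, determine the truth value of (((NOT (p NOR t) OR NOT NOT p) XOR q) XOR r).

Substituting: (((NOT (1 NOR 1) OR NOT NOT 1) XOR 1) XOR 0)
= 0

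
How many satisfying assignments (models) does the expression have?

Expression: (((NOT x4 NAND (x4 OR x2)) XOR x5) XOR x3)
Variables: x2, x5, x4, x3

Satisfying assignments: (0,0,0,0), (0,0,1,0), (0,1,0,1), (0,1,1,1), (1,0,0,1), (1,0,1,0), (1,1,0,0), (1,1,1,1)
Count: 8 out of 16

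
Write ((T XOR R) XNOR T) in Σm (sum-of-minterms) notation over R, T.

Σm(0, 1) = (NOT R AND NOT T) OR (NOT R AND T)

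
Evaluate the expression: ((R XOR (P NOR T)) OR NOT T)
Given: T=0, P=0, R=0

Substituting: ((0 XOR (0 NOR 0)) OR NOT 0)
= 1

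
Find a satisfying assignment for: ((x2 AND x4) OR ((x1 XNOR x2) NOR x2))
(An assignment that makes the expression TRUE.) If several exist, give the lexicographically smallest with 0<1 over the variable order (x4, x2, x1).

x4=0, x2=0, x1=1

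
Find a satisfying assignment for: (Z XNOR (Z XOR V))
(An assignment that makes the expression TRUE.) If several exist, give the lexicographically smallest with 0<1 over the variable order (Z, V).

Z=0, V=0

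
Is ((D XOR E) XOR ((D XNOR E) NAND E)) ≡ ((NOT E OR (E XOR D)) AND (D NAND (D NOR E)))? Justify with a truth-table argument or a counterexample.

No. Counterexample: with E=0, D=1, Expression 1 = 0 but Expression 2 = 1.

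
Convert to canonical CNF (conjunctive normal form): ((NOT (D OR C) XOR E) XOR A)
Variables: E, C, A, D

(E OR C OR A OR NOT D) AND (E OR C OR NOT A OR D) AND (E OR NOT C OR A OR D) AND (E OR NOT C OR A OR NOT D) AND (NOT E OR C OR A OR D) AND (NOT E OR C OR NOT A OR NOT D) AND (NOT E OR NOT C OR NOT A OR D) AND (NOT E OR NOT C OR NOT A OR NOT D)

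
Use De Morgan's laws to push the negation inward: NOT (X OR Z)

NOT X AND NOT Z
De Morgan's: NOT(OR of terms) = AND of negations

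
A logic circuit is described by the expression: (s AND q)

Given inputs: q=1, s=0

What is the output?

Substituting: (0 AND 1)
= 0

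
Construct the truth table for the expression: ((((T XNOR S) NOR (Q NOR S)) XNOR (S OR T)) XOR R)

S | Q | T | R | Output
----------------------
0 | 0 | 0 | 0 | 1
0 | 0 | 0 | 1 | 0
0 | 0 | 1 | 0 | 0
0 | 0 | 1 | 1 | 1
0 | 1 | 0 | 0 | 1
0 | 1 | 0 | 1 | 0
0 | 1 | 1 | 0 | 1
0 | 1 | 1 | 1 | 0
1 | 0 | 0 | 0 | 1
1 | 0 | 0 | 1 | 0
1 | 0 | 1 | 0 | 0
1 | 0 | 1 | 1 | 1
1 | 1 | 0 | 0 | 1
1 | 1 | 0 | 1 | 0
1 | 1 | 1 | 0 | 0
1 | 1 | 1 | 1 | 1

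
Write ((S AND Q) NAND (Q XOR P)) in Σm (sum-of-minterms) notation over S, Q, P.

Σm(0, 1, 2, 3, 4, 5, 7) = (NOT S AND NOT Q AND NOT P) OR (NOT S AND NOT Q AND P) OR (NOT S AND Q AND NOT P) OR (NOT S AND Q AND P) OR (S AND NOT Q AND NOT P) OR (S AND NOT Q AND P) OR (S AND Q AND P)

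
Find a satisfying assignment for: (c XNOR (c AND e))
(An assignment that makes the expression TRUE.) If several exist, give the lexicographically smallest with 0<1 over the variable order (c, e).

c=0, e=0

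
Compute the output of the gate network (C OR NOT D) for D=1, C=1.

Substituting: (1 OR NOT 1)
= 1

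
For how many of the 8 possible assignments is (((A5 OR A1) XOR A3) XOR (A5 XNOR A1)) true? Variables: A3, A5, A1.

Satisfying assignments: (0,0,0), (0,0,1), (0,1,0), (1,1,1)
Count: 4 out of 8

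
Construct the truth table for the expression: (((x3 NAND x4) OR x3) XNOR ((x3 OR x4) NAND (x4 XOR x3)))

x4 | x3 | Output
----------------
0 | 0 | 1
0 | 1 | 0
1 | 0 | 0
1 | 1 | 1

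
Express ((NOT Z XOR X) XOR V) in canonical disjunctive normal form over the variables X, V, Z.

(NOT X AND NOT V AND NOT Z) OR (NOT X AND V AND Z) OR (X AND NOT V AND Z) OR (X AND V AND NOT Z)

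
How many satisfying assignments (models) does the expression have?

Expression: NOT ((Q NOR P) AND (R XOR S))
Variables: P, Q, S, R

Satisfying assignments: (0,0,0,0), (0,0,1,1), (0,1,0,0), (0,1,0,1), (0,1,1,0), (0,1,1,1), (1,0,0,0), (1,0,0,1), (1,0,1,0), (1,0,1,1), (1,1,0,0), (1,1,0,1), (1,1,1,0), (1,1,1,1)
Count: 14 out of 16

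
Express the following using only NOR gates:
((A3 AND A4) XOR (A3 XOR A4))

((((((A3 NOR A3) NOR (A4 NOR A4)) NOR ((((A3 NOR A4) NOR (A3 NOR A4)) NOR ((A3 NOR A4) NOR (A3 NOR A4))) NOR ((((A3 NOR A3) NOR (A4 NOR A4)) NOR ((A3 NOR A3) NOR (A4 NOR A4))) NOR (((A3 NOR A3) NOR (A4 NOR A4)) NOR ((A3 NOR A3) NOR (A4 NOR A4)))))) NOR (((A3 NOR A3) NOR (A4 NOR A4)) NOR ((((A3 NOR A4) NOR (A3 NOR A4)) NOR ((A3 NOR A4) NOR (A3 NOR A4))) NOR ((((A3 NOR A3) NOR (A4 NOR A4)) NOR ((A3 NOR A3) NOR (A4 NOR A4))) NOR (((A3 NOR A3) NOR (A4 NOR A4)) NOR ((A3 NOR A3) NOR (A4 NOR A4))))))) NOR ((((A3 NOR A3) NOR (A4 NOR A4)) NOR ((((A3 NOR A4) NOR (A3 NOR A4)) NOR ((A3 NOR A4) NOR (A3 NOR A4))) NOR ((((A3 NOR A3) NOR (A4 NOR A4)) NOR ((A3 NOR A3) NOR (A4 NOR A4))) NOR (((A3 NOR A3) NOR (A4 NOR A4)) NOR ((A3 NOR A3) NOR (A4 NOR A4)))))) NOR (((A3 NOR A3) NOR (A4 NOR A4)) NOR ((((A3 NOR A4) NOR (A3 NOR A4)) NOR ((A3 NOR A4) NOR (A3 NOR A4))) NOR ((((A3 NOR A3) NOR (A4 NOR A4)) NOR ((A3 NOR A3) NOR (A4 NOR A4))) NOR (((A3 NOR A3) NOR (A4 NOR A4)) NOR ((A3 NOR A3) NOR (A4 NOR A4)))))))) NOR ((((((A3 NOR A3) NOR (A4 NOR A4)) NOR ((A3 NOR A3) NOR (A4 NOR A4))) NOR (((((A3 NOR A4) NOR (A3 NOR A4)) NOR ((A3 NOR A4) NOR (A3 NOR A4))) NOR ((((A3 NOR A3) NOR (A4 NOR A4)) NOR ((A3 NOR A3) NOR (A4 NOR A4))) NOR (((A3 NOR A3) NOR (A4 NOR A4)) NOR ((A3 NOR A3) NOR (A4 NOR A4))))) NOR ((((A3 NOR A4) NOR (A3 NOR A4)) NOR ((A3 NOR A4) NOR (A3 NOR A4))) NOR ((((A3 NOR A3) NOR (A4 NOR A4)) NOR ((A3 NOR A3) NOR (A4 NOR A4))) NOR (((A3 NOR A3) NOR (A4 NOR A4)) NOR ((A3 NOR A3) NOR (A4 NOR A4))))))) NOR ((((A3 NOR A3) NOR (A4 NOR A4)) NOR ((A3 NOR A3) NOR (A4 NOR A4))) NOR (((((A3 NOR A4) NOR (A3 NOR A4)) NOR ((A3 NOR A4) NOR (A3 NOR A4))) NOR ((((A3 NOR A3) NOR (A4 NOR A4)) NOR ((A3 NOR A3) NOR (A4 NOR A4))) NOR (((A3 NOR A3) NOR (A4 NOR A4)) NOR ((A3 NOR A3) NOR (A4 NOR A4))))) NOR ((((A3 NOR A4) NOR (A3 NOR A4)) NOR ((A3 NOR A4) NOR (A3 NOR A4))) NOR ((((A3 NOR A3) NOR (A4 NOR A4)) NOR ((A3 NOR A3) NOR (A4 NOR A4))) NOR (((A3 NOR A3) NOR (A4 NOR A4)) NOR ((A3 NOR A3) NOR (A4 NOR A4)))))))) NOR (((((A3 NOR A3) NOR (A4 NOR A4)) NOR ((A3 NOR A3) NOR (A4 NOR A4))) NOR (((((A3 NOR A4) NOR (A3 NOR A4)) NOR ((A3 NOR A4) NOR (A3 NOR A4))) NOR ((((A3 NOR A3) NOR (A4 NOR A4)) NOR ((A3 NOR A3) NOR (A4 NOR A4))) NOR (((A3 NOR A3) NOR (A4 NOR A4)) NOR ((A3 NOR A3) NOR (A4 NOR A4))))) NOR ((((A3 NOR A4) NOR (A3 NOR A4)) NOR ((A3 NOR A4) NOR (A3 NOR A4))) NOR ((((A3 NOR A3) NOR (A4 NOR A4)) NOR ((A3 NOR A3) NOR (A4 NOR A4))) NOR (((A3 NOR A3) NOR (A4 NOR A4)) NOR ((A3 NOR A3) NOR (A4 NOR A4))))))) NOR ((((A3 NOR A3) NOR (A4 NOR A4)) NOR ((A3 NOR A3) NOR (A4 NOR A4))) NOR (((((A3 NOR A4) NOR (A3 NOR A4)) NOR ((A3 NOR A4) NOR (A3 NOR A4))) NOR ((((A3 NOR A3) NOR (A4 NOR A4)) NOR ((A3 NOR A3) NOR (A4 NOR A4))) NOR (((A3 NOR A3) NOR (A4 NOR A4)) NOR ((A3 NOR A3) NOR (A4 NOR A4))))) NOR ((((A3 NOR A4) NOR (A3 NOR A4)) NOR ((A3 NOR A4) NOR (A3 NOR A4))) NOR ((((A3 NOR A3) NOR (A4 NOR A4)) NOR ((A3 NOR A3) NOR (A4 NOR A4))) NOR (((A3 NOR A3) NOR (A4 NOR A4)) NOR ((A3 NOR A3) NOR (A4 NOR A4))))))))))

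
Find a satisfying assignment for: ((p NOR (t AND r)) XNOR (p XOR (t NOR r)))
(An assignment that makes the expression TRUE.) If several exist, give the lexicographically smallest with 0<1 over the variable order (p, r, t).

p=0, r=0, t=0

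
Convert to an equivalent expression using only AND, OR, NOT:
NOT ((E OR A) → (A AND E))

(E OR A) AND NOT (A AND E)
(Negated implication: NOT(A → B) = A AND NOT B)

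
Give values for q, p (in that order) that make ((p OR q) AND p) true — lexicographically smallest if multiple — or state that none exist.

q=0, p=1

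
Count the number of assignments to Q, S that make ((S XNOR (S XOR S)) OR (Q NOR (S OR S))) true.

Satisfying assignments: (0,0), (1,0)
Count: 2 out of 4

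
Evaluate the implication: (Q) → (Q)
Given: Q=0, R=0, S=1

Antecedent (Q) = 0; consequent (Q) = 0.
0 → 0 = 1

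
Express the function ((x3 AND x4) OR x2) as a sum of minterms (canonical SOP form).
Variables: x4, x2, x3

Σm(2, 3, 5, 6, 7) = (NOT x4 AND x2 AND NOT x3) OR (NOT x4 AND x2 AND x3) OR (x4 AND NOT x2 AND x3) OR (x4 AND x2 AND NOT x3) OR (x4 AND x2 AND x3)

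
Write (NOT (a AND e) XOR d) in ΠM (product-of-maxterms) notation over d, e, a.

ΠM(3, 4, 5, 6) = (d OR NOT e OR NOT a) AND (NOT d OR e OR a) AND (NOT d OR e OR NOT a) AND (NOT d OR NOT e OR a)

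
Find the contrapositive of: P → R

Contrapositive: NOT R → NOT P
Note: A statement and its contrapositive are logically equivalent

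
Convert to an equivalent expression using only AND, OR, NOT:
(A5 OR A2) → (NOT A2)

NOT (A5 OR A2) OR (NOT A2)
(Implication elimination: A → B = NOT A OR B)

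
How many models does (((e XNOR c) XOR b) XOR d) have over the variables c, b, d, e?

Satisfying assignments: (0,0,0,0), (0,0,1,1), (0,1,0,1), (0,1,1,0), (1,0,0,1), (1,0,1,0), (1,1,0,0), (1,1,1,1)
Count: 8 out of 16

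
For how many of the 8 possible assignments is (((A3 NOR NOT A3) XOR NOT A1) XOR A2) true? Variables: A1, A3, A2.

Satisfying assignments: (0,0,0), (0,1,0), (1,0,1), (1,1,1)
Count: 4 out of 8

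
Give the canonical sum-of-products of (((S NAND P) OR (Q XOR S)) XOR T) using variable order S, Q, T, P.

Σm(0, 1, 4, 5, 8, 9, 12, 15) = (NOT S AND NOT Q AND NOT T AND NOT P) OR (NOT S AND NOT Q AND NOT T AND P) OR (NOT S AND Q AND NOT T AND NOT P) OR (NOT S AND Q AND NOT T AND P) OR (S AND NOT Q AND NOT T AND NOT P) OR (S AND NOT Q AND NOT T AND P) OR (S AND Q AND NOT T AND NOT P) OR (S AND Q AND T AND P)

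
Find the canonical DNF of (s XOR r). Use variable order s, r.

(NOT s AND r) OR (s AND NOT r)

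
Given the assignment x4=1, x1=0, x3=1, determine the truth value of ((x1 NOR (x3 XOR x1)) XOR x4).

Substituting: ((0 NOR (1 XOR 0)) XOR 1)
= 1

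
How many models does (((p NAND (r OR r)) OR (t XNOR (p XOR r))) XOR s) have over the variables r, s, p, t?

Satisfying assignments: (0,0,0,0), (0,0,0,1), (0,0,1,0), (0,0,1,1), (1,0,0,0), (1,0,0,1), (1,0,1,0), (1,1,1,1)
Count: 8 out of 16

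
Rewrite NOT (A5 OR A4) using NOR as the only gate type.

(((A5 NOR A4) NOR (A5 NOR A4)) NOR ((A5 NOR A4) NOR (A5 NOR A4)))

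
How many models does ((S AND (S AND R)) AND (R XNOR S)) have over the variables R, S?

Satisfying assignments: (1,1)
Count: 1 out of 4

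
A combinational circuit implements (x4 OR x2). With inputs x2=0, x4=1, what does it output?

Substituting: (1 OR 0)
= 1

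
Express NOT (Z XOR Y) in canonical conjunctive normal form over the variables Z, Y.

(Z OR NOT Y) AND (NOT Z OR Y)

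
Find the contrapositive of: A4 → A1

Contrapositive: NOT A1 → NOT A4
Note: A statement and its contrapositive are logically equivalent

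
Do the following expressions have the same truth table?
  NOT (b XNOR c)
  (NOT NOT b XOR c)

Yes, they are equivalent — the two output columns agree on all 4 assignments:
c | b | Expression 1 | Expression 2
-----------------------------------
0 | 0 | 0 | 0
0 | 1 | 1 | 1
1 | 0 | 1 | 1
1 | 1 | 0 | 0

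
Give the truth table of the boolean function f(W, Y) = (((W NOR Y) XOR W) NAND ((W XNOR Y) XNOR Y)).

W | Y | Output
--------------
0 | 0 | 1
0 | 1 | 1
1 | 0 | 0
1 | 1 | 0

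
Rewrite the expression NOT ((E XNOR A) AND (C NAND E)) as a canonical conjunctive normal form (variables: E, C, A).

(E OR C OR A) AND (E OR NOT C OR A) AND (NOT E OR C OR NOT A)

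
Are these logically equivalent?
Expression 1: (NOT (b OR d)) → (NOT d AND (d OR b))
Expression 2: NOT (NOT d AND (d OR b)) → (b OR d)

Yes, Contrapositive is always equivalent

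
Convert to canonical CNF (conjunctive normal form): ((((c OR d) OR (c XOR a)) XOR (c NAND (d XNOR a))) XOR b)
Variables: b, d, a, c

(b OR d OR NOT a OR c) AND (b OR d OR NOT a OR NOT c) AND (b OR NOT d OR a OR c) AND (b OR NOT d OR a OR NOT c) AND (b OR NOT d OR NOT a OR c) AND (NOT b OR d OR a OR c) AND (NOT b OR d OR a OR NOT c) AND (NOT b OR NOT d OR NOT a OR NOT c)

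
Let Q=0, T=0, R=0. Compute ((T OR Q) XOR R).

Substituting: ((0 OR 0) XOR 0)
= 0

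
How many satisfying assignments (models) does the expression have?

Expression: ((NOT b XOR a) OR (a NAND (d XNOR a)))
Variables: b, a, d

Satisfying assignments: (0,0,0), (0,0,1), (0,1,0), (1,0,0), (1,0,1), (1,1,0), (1,1,1)
Count: 7 out of 8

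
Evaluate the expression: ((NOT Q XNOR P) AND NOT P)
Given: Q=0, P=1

Substituting: ((NOT 0 XNOR 1) AND NOT 1)
= 0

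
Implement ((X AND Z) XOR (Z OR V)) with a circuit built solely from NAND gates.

((((X NAND Z) NAND (X NAND Z)) NAND (((X NAND Z) NAND (X NAND Z)) NAND ((Z NAND Z) NAND (V NAND V)))) NAND (((Z NAND Z) NAND (V NAND V)) NAND (((X NAND Z) NAND (X NAND Z)) NAND ((Z NAND Z) NAND (V NAND V)))))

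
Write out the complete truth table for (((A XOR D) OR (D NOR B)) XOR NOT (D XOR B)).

A | B | D | Output
------------------
0 | 0 | 0 | 0
0 | 0 | 1 | 1
0 | 1 | 0 | 0
0 | 1 | 1 | 0
1 | 0 | 0 | 0
1 | 0 | 1 | 0
1 | 1 | 0 | 1
1 | 1 | 1 | 1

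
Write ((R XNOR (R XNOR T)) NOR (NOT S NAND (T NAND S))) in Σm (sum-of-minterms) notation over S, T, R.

Σm(0, 1) = (NOT S AND NOT T AND NOT R) OR (NOT S AND NOT T AND R)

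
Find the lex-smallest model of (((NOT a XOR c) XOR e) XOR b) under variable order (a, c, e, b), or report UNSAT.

a=0, c=0, e=0, b=0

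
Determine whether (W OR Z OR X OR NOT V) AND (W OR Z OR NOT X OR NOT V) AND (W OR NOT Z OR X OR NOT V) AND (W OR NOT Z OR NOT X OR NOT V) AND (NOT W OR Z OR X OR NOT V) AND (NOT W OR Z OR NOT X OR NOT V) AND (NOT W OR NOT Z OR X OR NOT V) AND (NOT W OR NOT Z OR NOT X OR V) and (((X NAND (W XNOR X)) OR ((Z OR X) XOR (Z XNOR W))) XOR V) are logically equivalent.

Yes, they are equivalent — the two output columns agree on all 16 assignments:
W | Z | X | V | Expression 1 | Expression 2
-------------------------------------------
0 | 0 | 0 | 0 | 1 | 1
0 | 0 | 0 | 1 | 0 | 0
0 | 0 | 1 | 0 | 1 | 1
0 | 0 | 1 | 1 | 0 | 0
0 | 1 | 0 | 0 | 1 | 1
0 | 1 | 0 | 1 | 0 | 0
0 | 1 | 1 | 0 | 1 | 1
0 | 1 | 1 | 1 | 0 | 0
1 | 0 | 0 | 0 | 1 | 1
1 | 0 | 0 | 1 | 0 | 0
1 | 0 | 1 | 0 | 1 | 1
1 | 0 | 1 | 1 | 0 | 0
1 | 1 | 0 | 0 | 1 | 1
1 | 1 | 0 | 1 | 0 | 0
1 | 1 | 1 | 0 | 0 | 0
1 | 1 | 1 | 1 | 1 | 1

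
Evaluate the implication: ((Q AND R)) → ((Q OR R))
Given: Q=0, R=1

Antecedent ((Q AND R)) = 0; consequent ((Q OR R)) = 1.
0 → 1 = 1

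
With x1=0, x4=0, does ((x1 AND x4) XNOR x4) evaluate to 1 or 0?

Substituting: ((0 AND 0) XNOR 0)
= 1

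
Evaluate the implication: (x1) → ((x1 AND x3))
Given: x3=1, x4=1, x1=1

Antecedent (x1) = 1; consequent ((x1 AND x3)) = 1.
1 → 1 = 1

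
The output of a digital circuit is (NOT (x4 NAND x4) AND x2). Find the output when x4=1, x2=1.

Substituting: (NOT (1 NAND 1) AND 1)
= 1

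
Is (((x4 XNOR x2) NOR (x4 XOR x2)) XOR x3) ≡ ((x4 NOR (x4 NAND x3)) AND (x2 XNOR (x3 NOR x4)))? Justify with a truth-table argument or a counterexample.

No. Counterexample: with x4=0, x3=1, x2=0, Expression 1 = 1 but Expression 2 = 0.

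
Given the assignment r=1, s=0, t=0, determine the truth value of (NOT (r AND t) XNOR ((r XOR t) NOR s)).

Substituting: (NOT (1 AND 0) XNOR ((1 XOR 0) NOR 0))
= 0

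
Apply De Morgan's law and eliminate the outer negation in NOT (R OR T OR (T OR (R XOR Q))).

NOT R AND NOT T AND NOT (T OR (R XOR Q))
De Morgan's: NOT(OR of terms) = AND of negations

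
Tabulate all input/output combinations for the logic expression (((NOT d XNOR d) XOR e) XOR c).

e | c | d | Output
------------------
0 | 0 | 0 | 0
0 | 0 | 1 | 0
0 | 1 | 0 | 1
0 | 1 | 1 | 1
1 | 0 | 0 | 1
1 | 0 | 1 | 1
1 | 1 | 0 | 0
1 | 1 | 1 | 0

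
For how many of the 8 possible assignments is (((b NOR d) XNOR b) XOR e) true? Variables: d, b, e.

Satisfying assignments: (0,0,1), (0,1,1), (1,0,0), (1,1,1)
Count: 4 out of 8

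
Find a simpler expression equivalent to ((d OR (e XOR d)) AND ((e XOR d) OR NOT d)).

By distribution ((E OR v) AND (E OR NOT v) = E):
= (e XOR d)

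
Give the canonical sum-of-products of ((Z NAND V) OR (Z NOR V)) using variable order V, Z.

Σm(0, 1, 2) = (NOT V AND NOT Z) OR (NOT V AND Z) OR (V AND NOT Z)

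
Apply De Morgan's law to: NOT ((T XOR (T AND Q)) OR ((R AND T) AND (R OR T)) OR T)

NOT (T XOR (T AND Q)) AND NOT ((R AND T) AND (R OR T)) AND NOT T
De Morgan's: NOT(OR of terms) = AND of negations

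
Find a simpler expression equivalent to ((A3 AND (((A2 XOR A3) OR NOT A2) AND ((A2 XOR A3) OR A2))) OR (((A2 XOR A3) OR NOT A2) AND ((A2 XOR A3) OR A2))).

By absorption (E OR (E AND v) = E) then distribution ((E OR v) AND (E OR NOT v) = E):
= (A2 XOR A3)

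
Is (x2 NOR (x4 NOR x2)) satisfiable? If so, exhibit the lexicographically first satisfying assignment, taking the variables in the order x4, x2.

x4=1, x2=0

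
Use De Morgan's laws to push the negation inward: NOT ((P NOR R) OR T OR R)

NOT (P NOR R) AND NOT T AND NOT R
De Morgan's: NOT(OR of terms) = AND of negations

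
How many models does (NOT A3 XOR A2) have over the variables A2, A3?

Satisfying assignments: (0,0), (1,1)
Count: 2 out of 4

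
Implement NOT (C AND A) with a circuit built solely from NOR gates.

(((C NOR C) NOR (A NOR A)) NOR ((C NOR C) NOR (A NOR A)))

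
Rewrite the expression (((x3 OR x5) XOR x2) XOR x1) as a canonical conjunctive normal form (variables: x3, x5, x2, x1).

(x3 OR x5 OR x2 OR x1) AND (x3 OR x5 OR NOT x2 OR NOT x1) AND (x3 OR NOT x5 OR x2 OR NOT x1) AND (x3 OR NOT x5 OR NOT x2 OR x1) AND (NOT x3 OR x5 OR x2 OR NOT x1) AND (NOT x3 OR x5 OR NOT x2 OR x1) AND (NOT x3 OR NOT x5 OR x2 OR NOT x1) AND (NOT x3 OR NOT x5 OR NOT x2 OR x1)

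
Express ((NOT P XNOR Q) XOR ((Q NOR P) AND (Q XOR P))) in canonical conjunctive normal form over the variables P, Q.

(P OR Q) AND (NOT P OR NOT Q)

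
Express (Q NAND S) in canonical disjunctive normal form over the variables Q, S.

(NOT Q AND NOT S) OR (NOT Q AND S) OR (Q AND NOT S)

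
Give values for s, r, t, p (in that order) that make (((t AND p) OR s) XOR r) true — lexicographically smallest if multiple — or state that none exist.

s=0, r=0, t=1, p=1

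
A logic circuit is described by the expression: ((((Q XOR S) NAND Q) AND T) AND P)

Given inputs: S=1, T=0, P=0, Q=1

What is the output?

Substituting: ((((1 XOR 1) NAND 1) AND 0) AND 0)
= 0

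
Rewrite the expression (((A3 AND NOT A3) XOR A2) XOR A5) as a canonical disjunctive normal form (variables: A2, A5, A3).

(NOT A2 AND A5 AND NOT A3) OR (NOT A2 AND A5 AND A3) OR (A2 AND NOT A5 AND NOT A3) OR (A2 AND NOT A5 AND A3)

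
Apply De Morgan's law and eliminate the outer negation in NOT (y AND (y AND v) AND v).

NOT y OR NOT (y AND v) OR NOT v
De Morgan's: NOT(AND of terms) = OR of negations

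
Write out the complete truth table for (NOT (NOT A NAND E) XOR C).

A | C | E | Output
------------------
0 | 0 | 0 | 0
0 | 0 | 1 | 1
0 | 1 | 0 | 1
0 | 1 | 1 | 0
1 | 0 | 0 | 0
1 | 0 | 1 | 0
1 | 1 | 0 | 1
1 | 1 | 1 | 1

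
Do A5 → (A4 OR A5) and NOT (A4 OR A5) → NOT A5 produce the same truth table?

Yes, Contrapositive is always equivalent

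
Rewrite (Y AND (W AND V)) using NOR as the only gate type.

((Y NOR Y) NOR (((W NOR W) NOR (V NOR V)) NOR ((W NOR W) NOR (V NOR V))))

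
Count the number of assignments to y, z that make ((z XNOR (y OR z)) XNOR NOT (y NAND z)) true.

Satisfying assignments: (1,0), (1,1)
Count: 2 out of 4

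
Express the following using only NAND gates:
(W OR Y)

((W NAND W) NAND (Y NAND Y))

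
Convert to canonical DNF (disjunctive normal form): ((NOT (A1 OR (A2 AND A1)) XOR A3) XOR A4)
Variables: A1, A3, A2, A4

(NOT A1 AND NOT A3 AND NOT A2 AND NOT A4) OR (NOT A1 AND NOT A3 AND A2 AND NOT A4) OR (NOT A1 AND A3 AND NOT A2 AND A4) OR (NOT A1 AND A3 AND A2 AND A4) OR (A1 AND NOT A3 AND NOT A2 AND A4) OR (A1 AND NOT A3 AND A2 AND A4) OR (A1 AND A3 AND NOT A2 AND NOT A4) OR (A1 AND A3 AND A2 AND NOT A4)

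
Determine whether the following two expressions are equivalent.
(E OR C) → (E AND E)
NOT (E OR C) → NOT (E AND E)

No, Inverse is not equivalent to original (counterexample: C=1, E=0)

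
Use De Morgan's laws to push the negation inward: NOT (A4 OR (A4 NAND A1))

NOT A4 AND NOT (A4 NAND A1)
De Morgan's: NOT(OR of terms) = AND of negations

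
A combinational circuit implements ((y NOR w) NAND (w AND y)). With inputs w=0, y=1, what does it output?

Substituting: ((1 NOR 0) NAND (0 AND 1))
= 1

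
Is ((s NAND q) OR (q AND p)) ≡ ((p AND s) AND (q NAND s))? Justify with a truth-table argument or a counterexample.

No. Counterexample: with q=0, p=0, s=0, Expression 1 = 1 but Expression 2 = 0.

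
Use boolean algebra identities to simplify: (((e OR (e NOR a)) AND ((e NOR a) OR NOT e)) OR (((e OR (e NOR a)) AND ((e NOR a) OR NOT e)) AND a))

By absorption (E OR (E AND v) = E) then distribution ((E OR v) AND (E OR NOT v) = E):
= (e NOR a)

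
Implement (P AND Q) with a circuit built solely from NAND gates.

((P NAND Q) NAND (P NAND Q))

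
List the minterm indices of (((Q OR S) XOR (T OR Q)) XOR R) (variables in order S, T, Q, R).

Σm(1, 3, 4, 7, 8, 11, 13, 15) = (NOT S AND NOT T AND NOT Q AND R) OR (NOT S AND NOT T AND Q AND R) OR (NOT S AND T AND NOT Q AND NOT R) OR (NOT S AND T AND Q AND R) OR (S AND NOT T AND NOT Q AND NOT R) OR (S AND NOT T AND Q AND R) OR (S AND T AND NOT Q AND R) OR (S AND T AND Q AND R)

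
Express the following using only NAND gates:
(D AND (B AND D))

((D NAND ((B NAND D) NAND (B NAND D))) NAND (D NAND ((B NAND D) NAND (B NAND D))))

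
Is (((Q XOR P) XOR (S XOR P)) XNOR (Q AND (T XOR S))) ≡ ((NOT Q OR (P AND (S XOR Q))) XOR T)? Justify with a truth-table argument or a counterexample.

No. Counterexample: with T=0, S=0, P=1, Q=1, Expression 1 = 0 but Expression 2 = 1.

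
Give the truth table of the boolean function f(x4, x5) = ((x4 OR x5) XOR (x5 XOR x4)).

x4 | x5 | Output
----------------
0 | 0 | 0
0 | 1 | 0
1 | 0 | 0
1 | 1 | 1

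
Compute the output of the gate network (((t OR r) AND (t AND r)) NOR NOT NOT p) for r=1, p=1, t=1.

Substituting: (((1 OR 1) AND (1 AND 1)) NOR NOT NOT 1)
= 0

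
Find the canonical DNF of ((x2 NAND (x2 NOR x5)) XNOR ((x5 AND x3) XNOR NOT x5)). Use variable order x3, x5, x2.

(NOT x3 AND x5 AND NOT x2) OR (NOT x3 AND x5 AND x2)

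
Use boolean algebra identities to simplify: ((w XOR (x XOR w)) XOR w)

By XOR self-cancellation ((E XOR v) XOR v = E):
= (x XOR w)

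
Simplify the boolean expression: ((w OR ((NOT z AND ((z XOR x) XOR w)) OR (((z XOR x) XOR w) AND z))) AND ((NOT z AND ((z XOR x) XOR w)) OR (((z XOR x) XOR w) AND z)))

By absorption (E AND (E OR v) = E) then distribution ((E AND v) OR (E AND NOT v) = E):
= ((z XOR x) XOR w)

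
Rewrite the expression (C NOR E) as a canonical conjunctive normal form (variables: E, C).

(E OR NOT C) AND (NOT E OR C) AND (NOT E OR NOT C)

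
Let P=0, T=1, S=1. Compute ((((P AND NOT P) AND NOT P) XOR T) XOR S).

Substituting: ((((0 AND NOT 0) AND NOT 0) XOR 1) XOR 1)
= 0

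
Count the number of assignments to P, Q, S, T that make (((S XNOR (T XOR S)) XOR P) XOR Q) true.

Satisfying assignments: (0,0,0,0), (0,0,1,0), (0,1,0,1), (0,1,1,1), (1,0,0,1), (1,0,1,1), (1,1,0,0), (1,1,1,0)
Count: 8 out of 16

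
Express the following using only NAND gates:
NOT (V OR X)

(((V NAND V) NAND (X NAND X)) NAND ((V NAND V) NAND (X NAND X)))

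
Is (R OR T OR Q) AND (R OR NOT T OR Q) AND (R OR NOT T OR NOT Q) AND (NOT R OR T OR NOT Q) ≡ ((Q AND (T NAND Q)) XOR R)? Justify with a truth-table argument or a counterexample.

Yes, they are equivalent — the two output columns agree on all 8 assignments:
R | T | Q | Expression 1 | Expression 2
---------------------------------------
0 | 0 | 0 | 0 | 0
0 | 0 | 1 | 1 | 1
0 | 1 | 0 | 0 | 0
0 | 1 | 1 | 0 | 0
1 | 0 | 0 | 1 | 1
1 | 0 | 1 | 0 | 0
1 | 1 | 0 | 1 | 1
1 | 1 | 1 | 1 | 1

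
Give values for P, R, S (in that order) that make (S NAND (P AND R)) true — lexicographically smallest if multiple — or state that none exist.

P=0, R=0, S=0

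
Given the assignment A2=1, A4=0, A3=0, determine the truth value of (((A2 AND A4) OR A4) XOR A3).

Substituting: (((1 AND 0) OR 0) XOR 0)
= 0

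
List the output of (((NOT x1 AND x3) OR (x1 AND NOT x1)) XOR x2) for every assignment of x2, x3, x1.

x2 | x3 | x1 | Output
---------------------
0 | 0 | 0 | 0
0 | 0 | 1 | 0
0 | 1 | 0 | 1
0 | 1 | 1 | 0
1 | 0 | 0 | 1
1 | 0 | 1 | 1
1 | 1 | 0 | 0
1 | 1 | 1 | 1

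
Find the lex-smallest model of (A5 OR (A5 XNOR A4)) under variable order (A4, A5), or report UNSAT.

A4=0, A5=0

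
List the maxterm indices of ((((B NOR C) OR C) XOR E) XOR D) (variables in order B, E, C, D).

ΠM(1, 3, 4, 6, 8, 11, 13, 14) = (B OR E OR C OR NOT D) AND (B OR E OR NOT C OR NOT D) AND (B OR NOT E OR C OR D) AND (B OR NOT E OR NOT C OR D) AND (NOT B OR E OR C OR D) AND (NOT B OR E OR NOT C OR NOT D) AND (NOT B OR NOT E OR C OR NOT D) AND (NOT B OR NOT E OR NOT C OR D)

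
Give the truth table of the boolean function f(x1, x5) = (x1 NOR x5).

x1 | x5 | Output
----------------
0 | 0 | 1
0 | 1 | 0
1 | 0 | 0
1 | 1 | 0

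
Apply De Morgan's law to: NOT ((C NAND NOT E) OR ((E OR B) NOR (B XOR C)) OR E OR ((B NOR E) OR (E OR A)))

NOT (C NAND NOT E) AND NOT ((E OR B) NOR (B XOR C)) AND NOT E AND NOT ((B NOR E) OR (E OR A))
De Morgan's: NOT(OR of terms) = AND of negations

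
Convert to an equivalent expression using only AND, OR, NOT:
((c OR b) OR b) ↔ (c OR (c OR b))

(((c OR b) OR b) AND (c OR (c OR b))) OR (NOT ((c OR b) OR b) AND NOT (c OR (c OR b)))
(Biconditional = both true or both false)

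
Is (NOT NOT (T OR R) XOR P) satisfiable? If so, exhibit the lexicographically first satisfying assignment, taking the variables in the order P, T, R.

P=0, T=0, R=1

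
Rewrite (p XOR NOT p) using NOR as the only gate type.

((((p NOR (p NOR p)) NOR (p NOR (p NOR p))) NOR ((p NOR (p NOR p)) NOR (p NOR (p NOR p)))) NOR ((((p NOR p) NOR ((p NOR p) NOR (p NOR p))) NOR ((p NOR p) NOR ((p NOR p) NOR (p NOR p)))) NOR (((p NOR p) NOR ((p NOR p) NOR (p NOR p))) NOR ((p NOR p) NOR ((p NOR p) NOR (p NOR p))))))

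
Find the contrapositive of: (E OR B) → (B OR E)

Contrapositive: NOT (B OR E) → NOT (E OR B)
Note: A statement and its contrapositive are logically equivalent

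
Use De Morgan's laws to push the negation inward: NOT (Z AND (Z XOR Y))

NOT Z OR NOT (Z XOR Y)
De Morgan's: NOT(AND of terms) = OR of negations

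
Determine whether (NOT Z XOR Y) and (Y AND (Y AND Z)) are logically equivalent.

No. Counterexample: with Y=0, Z=0, Expression 1 = 1 but Expression 2 = 0.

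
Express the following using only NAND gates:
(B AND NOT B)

((B NAND (B NAND B)) NAND (B NAND (B NAND B)))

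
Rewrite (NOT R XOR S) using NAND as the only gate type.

(((R NAND R) NAND ((R NAND R) NAND S)) NAND (S NAND ((R NAND R) NAND S)))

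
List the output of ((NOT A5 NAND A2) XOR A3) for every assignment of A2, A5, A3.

A2 | A5 | A3 | Output
---------------------
0 | 0 | 0 | 1
0 | 0 | 1 | 0
0 | 1 | 0 | 1
0 | 1 | 1 | 0
1 | 0 | 0 | 0
1 | 0 | 1 | 1
1 | 1 | 0 | 1
1 | 1 | 1 | 0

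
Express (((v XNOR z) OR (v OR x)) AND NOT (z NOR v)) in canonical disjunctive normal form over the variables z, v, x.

(NOT z AND v AND NOT x) OR (NOT z AND v AND x) OR (z AND NOT v AND x) OR (z AND v AND NOT x) OR (z AND v AND x)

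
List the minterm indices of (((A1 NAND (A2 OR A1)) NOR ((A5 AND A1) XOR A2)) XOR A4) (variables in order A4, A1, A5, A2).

Σm(4, 7, 8, 9, 10, 11, 13, 14) = (NOT A4 AND A1 AND NOT A5 AND NOT A2) OR (NOT A4 AND A1 AND A5 AND A2) OR (A4 AND NOT A1 AND NOT A5 AND NOT A2) OR (A4 AND NOT A1 AND NOT A5 AND A2) OR (A4 AND NOT A1 AND A5 AND NOT A2) OR (A4 AND NOT A1 AND A5 AND A2) OR (A4 AND A1 AND NOT A5 AND A2) OR (A4 AND A1 AND A5 AND NOT A2)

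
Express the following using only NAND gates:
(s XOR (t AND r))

((s NAND (s NAND ((t NAND r) NAND (t NAND r)))) NAND (((t NAND r) NAND (t NAND r)) NAND (s NAND ((t NAND r) NAND (t NAND r)))))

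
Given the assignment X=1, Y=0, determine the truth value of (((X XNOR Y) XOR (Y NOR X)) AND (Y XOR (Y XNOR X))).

Substituting: (((1 XNOR 0) XOR (0 NOR 1)) AND (0 XOR (0 XNOR 1)))
= 0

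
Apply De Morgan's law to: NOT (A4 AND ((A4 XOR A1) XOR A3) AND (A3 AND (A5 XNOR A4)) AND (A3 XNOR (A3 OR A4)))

NOT A4 OR NOT ((A4 XOR A1) XOR A3) OR NOT (A3 AND (A5 XNOR A4)) OR NOT (A3 XNOR (A3 OR A4))
De Morgan's: NOT(AND of terms) = OR of negations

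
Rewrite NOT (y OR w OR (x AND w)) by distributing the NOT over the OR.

NOT y AND NOT w AND NOT (x AND w)
De Morgan's: NOT(OR of terms) = AND of negations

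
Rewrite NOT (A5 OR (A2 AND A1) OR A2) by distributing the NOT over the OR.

NOT A5 AND NOT (A2 AND A1) AND NOT A2
De Morgan's: NOT(OR of terms) = AND of negations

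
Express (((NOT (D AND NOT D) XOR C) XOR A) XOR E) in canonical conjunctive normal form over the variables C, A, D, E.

(C OR A OR D OR NOT E) AND (C OR A OR NOT D OR NOT E) AND (C OR NOT A OR D OR E) AND (C OR NOT A OR NOT D OR E) AND (NOT C OR A OR D OR E) AND (NOT C OR A OR NOT D OR E) AND (NOT C OR NOT A OR D OR NOT E) AND (NOT C OR NOT A OR NOT D OR NOT E)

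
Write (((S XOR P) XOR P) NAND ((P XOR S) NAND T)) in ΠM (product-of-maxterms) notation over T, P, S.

ΠM(1, 3, 7) = (T OR P OR NOT S) AND (T OR NOT P OR NOT S) AND (NOT T OR NOT P OR NOT S)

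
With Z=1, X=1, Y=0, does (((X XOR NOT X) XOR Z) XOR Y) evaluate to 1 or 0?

Substituting: (((1 XOR NOT 1) XOR 1) XOR 0)
= 0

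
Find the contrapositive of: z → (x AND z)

Contrapositive: NOT (x AND z) → NOT z
Note: A statement and its contrapositive are logically equivalent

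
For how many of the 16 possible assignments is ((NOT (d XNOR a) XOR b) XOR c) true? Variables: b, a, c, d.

Satisfying assignments: (0,0,0,1), (0,0,1,0), (0,1,0,0), (0,1,1,1), (1,0,0,0), (1,0,1,1), (1,1,0,1), (1,1,1,0)
Count: 8 out of 16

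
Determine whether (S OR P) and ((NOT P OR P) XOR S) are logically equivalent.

No. Counterexample: with P=0, S=0, Expression 1 = 0 but Expression 2 = 1.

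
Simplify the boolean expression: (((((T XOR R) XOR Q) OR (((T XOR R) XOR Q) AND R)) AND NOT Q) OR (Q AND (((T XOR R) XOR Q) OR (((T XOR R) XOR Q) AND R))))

By distribution ((E AND v) OR (E AND NOT v) = E) then absorption (E OR (E AND v) = E):
= ((T XOR R) XOR Q)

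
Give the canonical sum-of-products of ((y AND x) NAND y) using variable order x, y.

Σm(0, 1, 2) = (NOT x AND NOT y) OR (NOT x AND y) OR (x AND NOT y)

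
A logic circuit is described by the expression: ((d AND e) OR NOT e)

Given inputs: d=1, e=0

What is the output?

Substituting: ((1 AND 0) OR NOT 0)
= 1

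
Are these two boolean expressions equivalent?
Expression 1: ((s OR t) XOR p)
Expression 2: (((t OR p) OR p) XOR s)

No. Counterexample: with p=0, s=1, t=1, Expression 1 = 1 but Expression 2 = 0.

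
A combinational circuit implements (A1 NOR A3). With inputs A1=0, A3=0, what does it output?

Substituting: (0 NOR 0)
= 1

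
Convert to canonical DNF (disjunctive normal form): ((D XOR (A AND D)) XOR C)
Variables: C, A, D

(NOT C AND NOT A AND D) OR (C AND NOT A AND NOT D) OR (C AND A AND NOT D) OR (C AND A AND D)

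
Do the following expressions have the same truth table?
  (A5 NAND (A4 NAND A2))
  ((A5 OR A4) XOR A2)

No. Counterexample: with A4=0, A5=0, A2=0, Expression 1 = 1 but Expression 2 = 0.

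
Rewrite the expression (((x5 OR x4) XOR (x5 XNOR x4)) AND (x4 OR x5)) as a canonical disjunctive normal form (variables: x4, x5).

(NOT x4 AND x5) OR (x4 AND NOT x5)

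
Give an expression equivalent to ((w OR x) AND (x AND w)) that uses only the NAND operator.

((((w NAND w) NAND (x NAND x)) NAND ((x NAND w) NAND (x NAND w))) NAND (((w NAND w) NAND (x NAND x)) NAND ((x NAND w) NAND (x NAND w))))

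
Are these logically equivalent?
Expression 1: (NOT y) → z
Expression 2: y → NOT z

No, Inverse is not equivalent to original (counterexample: y=0, z=0, x=0)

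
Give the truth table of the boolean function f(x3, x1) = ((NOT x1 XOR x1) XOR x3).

x3 | x1 | Output
----------------
0 | 0 | 1
0 | 1 | 1
1 | 0 | 0
1 | 1 | 0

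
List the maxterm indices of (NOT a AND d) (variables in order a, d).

ΠM(0, 2, 3) = (a OR d) AND (NOT a OR d) AND (NOT a OR NOT d)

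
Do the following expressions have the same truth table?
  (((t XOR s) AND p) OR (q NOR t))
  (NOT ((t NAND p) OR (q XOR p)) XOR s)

No. Counterexample: with s=0, q=0, t=0, p=0, Expression 1 = 1 but Expression 2 = 0.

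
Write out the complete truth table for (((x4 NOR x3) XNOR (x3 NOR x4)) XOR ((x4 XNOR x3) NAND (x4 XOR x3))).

x3 | x4 | Output
----------------
0 | 0 | 0
0 | 1 | 0
1 | 0 | 0
1 | 1 | 0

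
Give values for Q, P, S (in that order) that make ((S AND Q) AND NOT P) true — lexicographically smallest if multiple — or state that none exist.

Q=1, P=0, S=1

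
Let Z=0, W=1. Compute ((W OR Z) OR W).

Substituting: ((1 OR 0) OR 1)
= 1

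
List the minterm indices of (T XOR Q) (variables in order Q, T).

Σm(1, 2) = (NOT Q AND T) OR (Q AND NOT T)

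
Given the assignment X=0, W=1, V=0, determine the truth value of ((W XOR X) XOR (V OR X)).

Substituting: ((1 XOR 0) XOR (0 OR 0))
= 1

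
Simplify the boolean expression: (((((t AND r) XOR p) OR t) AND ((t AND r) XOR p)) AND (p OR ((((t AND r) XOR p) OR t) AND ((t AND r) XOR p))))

By absorption (E AND (E OR v) = E) then absorption (E AND (E OR v) = E):
= ((t AND r) XOR p)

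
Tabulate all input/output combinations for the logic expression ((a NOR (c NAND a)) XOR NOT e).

e | a | c | Output
------------------
0 | 0 | 0 | 1
0 | 0 | 1 | 1
0 | 1 | 0 | 1
0 | 1 | 1 | 1
1 | 0 | 0 | 0
1 | 0 | 1 | 0
1 | 1 | 0 | 0
1 | 1 | 1 | 0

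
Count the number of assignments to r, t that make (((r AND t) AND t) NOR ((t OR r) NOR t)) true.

Satisfying assignments: (0,1), (1,0)
Count: 2 out of 4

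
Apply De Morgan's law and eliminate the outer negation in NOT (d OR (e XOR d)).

NOT d AND NOT (e XOR d)
De Morgan's: NOT(OR of terms) = AND of negations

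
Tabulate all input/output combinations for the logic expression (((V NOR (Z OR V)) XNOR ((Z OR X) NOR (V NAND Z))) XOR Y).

X | V | Y | Z | Output
----------------------
0 | 0 | 0 | 0 | 0
0 | 0 | 0 | 1 | 1
0 | 0 | 1 | 0 | 1
0 | 0 | 1 | 1 | 0
0 | 1 | 0 | 0 | 1
0 | 1 | 0 | 1 | 1
0 | 1 | 1 | 0 | 0
0 | 1 | 1 | 1 | 0
1 | 0 | 0 | 0 | 0
1 | 0 | 0 | 1 | 1
1 | 0 | 1 | 0 | 1
1 | 0 | 1 | 1 | 0
1 | 1 | 0 | 0 | 1
1 | 1 | 0 | 1 | 1
1 | 1 | 1 | 0 | 0
1 | 1 | 1 | 1 | 0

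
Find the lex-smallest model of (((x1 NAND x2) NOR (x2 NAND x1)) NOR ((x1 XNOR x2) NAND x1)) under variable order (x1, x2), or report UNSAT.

UNSATISFIABLE - no assignment makes this expression true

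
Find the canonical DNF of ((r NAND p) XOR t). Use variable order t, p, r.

(NOT t AND NOT p AND NOT r) OR (NOT t AND NOT p AND r) OR (NOT t AND p AND NOT r) OR (t AND p AND r)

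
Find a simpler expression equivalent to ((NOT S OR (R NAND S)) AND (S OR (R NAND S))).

By distribution ((E OR v) AND (E OR NOT v) = E):
= (R NAND S)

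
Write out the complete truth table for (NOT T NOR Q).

T | Q | Output
--------------
0 | 0 | 0
0 | 1 | 0
1 | 0 | 1
1 | 1 | 0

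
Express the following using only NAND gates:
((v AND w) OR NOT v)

((((v NAND w) NAND (v NAND w)) NAND ((v NAND w) NAND (v NAND w))) NAND ((v NAND v) NAND (v NAND v)))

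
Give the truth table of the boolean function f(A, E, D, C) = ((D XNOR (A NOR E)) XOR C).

A | E | D | C | Output
----------------------
0 | 0 | 0 | 0 | 0
0 | 0 | 0 | 1 | 1
0 | 0 | 1 | 0 | 1
0 | 0 | 1 | 1 | 0
0 | 1 | 0 | 0 | 1
0 | 1 | 0 | 1 | 0
0 | 1 | 1 | 0 | 0
0 | 1 | 1 | 1 | 1
1 | 0 | 0 | 0 | 1
1 | 0 | 0 | 1 | 0
1 | 0 | 1 | 0 | 0
1 | 0 | 1 | 1 | 1
1 | 1 | 0 | 0 | 1
1 | 1 | 0 | 1 | 0
1 | 1 | 1 | 0 | 0
1 | 1 | 1 | 1 | 1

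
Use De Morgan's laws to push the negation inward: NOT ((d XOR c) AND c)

NOT (d XOR c) OR NOT c
De Morgan's: NOT(AND of terms) = OR of negations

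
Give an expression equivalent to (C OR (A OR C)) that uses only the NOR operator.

((C NOR ((A NOR C) NOR (A NOR C))) NOR (C NOR ((A NOR C) NOR (A NOR C))))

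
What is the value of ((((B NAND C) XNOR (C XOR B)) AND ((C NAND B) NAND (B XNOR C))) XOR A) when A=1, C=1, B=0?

Substituting: ((((0 NAND 1) XNOR (1 XOR 0)) AND ((1 NAND 0) NAND (0 XNOR 1))) XOR 1)
= 0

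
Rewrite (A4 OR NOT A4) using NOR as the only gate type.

((A4 NOR (A4 NOR A4)) NOR (A4 NOR (A4 NOR A4)))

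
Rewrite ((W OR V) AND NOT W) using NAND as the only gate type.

((((W NAND W) NAND (V NAND V)) NAND (W NAND W)) NAND (((W NAND W) NAND (V NAND V)) NAND (W NAND W)))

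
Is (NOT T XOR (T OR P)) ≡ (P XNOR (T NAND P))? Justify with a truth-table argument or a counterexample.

No. Counterexample: with T=0, P=0, Expression 1 = 1 but Expression 2 = 0.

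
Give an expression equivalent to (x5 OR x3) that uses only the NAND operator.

((x5 NAND x5) NAND (x3 NAND x3))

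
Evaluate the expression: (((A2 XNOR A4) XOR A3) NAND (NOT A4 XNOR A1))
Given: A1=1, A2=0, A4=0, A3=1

Substituting: (((0 XNOR 0) XOR 1) NAND (NOT 0 XNOR 1))
= 1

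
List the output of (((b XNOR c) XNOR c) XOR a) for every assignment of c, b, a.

c | b | a | Output
------------------
0 | 0 | 0 | 0
0 | 0 | 1 | 1
0 | 1 | 0 | 1
0 | 1 | 1 | 0
1 | 0 | 0 | 0
1 | 0 | 1 | 1
1 | 1 | 0 | 1
1 | 1 | 1 | 0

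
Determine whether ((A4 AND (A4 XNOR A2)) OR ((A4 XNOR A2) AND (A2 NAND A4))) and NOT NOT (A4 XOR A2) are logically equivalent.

No. Counterexample: with A2=0, A4=0, Expression 1 = 1 but Expression 2 = 0.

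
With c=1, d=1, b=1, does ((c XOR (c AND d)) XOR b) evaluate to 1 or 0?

Substituting: ((1 XOR (1 AND 1)) XOR 1)
= 1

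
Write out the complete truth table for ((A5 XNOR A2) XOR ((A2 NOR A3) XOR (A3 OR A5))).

A3 | A2 | A5 | Output
---------------------
0 | 0 | 0 | 0
0 | 0 | 1 | 0
0 | 1 | 0 | 0
0 | 1 | 1 | 0
1 | 0 | 0 | 0
1 | 0 | 1 | 1
1 | 1 | 0 | 1
1 | 1 | 1 | 0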